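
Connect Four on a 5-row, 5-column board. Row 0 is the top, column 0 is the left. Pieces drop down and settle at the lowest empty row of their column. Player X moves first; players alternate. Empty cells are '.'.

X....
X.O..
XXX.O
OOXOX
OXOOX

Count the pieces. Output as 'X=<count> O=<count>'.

X=9 O=8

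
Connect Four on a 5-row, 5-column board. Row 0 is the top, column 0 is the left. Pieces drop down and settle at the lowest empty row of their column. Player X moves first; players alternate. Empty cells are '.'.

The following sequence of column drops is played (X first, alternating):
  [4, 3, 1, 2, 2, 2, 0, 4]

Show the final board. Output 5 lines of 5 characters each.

Move 1: X drops in col 4, lands at row 4
Move 2: O drops in col 3, lands at row 4
Move 3: X drops in col 1, lands at row 4
Move 4: O drops in col 2, lands at row 4
Move 5: X drops in col 2, lands at row 3
Move 6: O drops in col 2, lands at row 2
Move 7: X drops in col 0, lands at row 4
Move 8: O drops in col 4, lands at row 3

Answer: .....
.....
..O..
..X.O
XXOOX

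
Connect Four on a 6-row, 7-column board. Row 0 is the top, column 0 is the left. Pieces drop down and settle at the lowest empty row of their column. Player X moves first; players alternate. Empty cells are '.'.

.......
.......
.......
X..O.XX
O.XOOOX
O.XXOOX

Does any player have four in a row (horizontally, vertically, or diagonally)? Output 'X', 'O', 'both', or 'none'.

none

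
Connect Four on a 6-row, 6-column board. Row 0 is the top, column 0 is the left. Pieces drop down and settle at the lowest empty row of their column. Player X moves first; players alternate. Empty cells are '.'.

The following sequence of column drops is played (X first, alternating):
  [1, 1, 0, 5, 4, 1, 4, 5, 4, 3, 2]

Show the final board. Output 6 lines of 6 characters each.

Answer: ......
......
......
.O..X.
.O..XO
XXXOXO

Derivation:
Move 1: X drops in col 1, lands at row 5
Move 2: O drops in col 1, lands at row 4
Move 3: X drops in col 0, lands at row 5
Move 4: O drops in col 5, lands at row 5
Move 5: X drops in col 4, lands at row 5
Move 6: O drops in col 1, lands at row 3
Move 7: X drops in col 4, lands at row 4
Move 8: O drops in col 5, lands at row 4
Move 9: X drops in col 4, lands at row 3
Move 10: O drops in col 3, lands at row 5
Move 11: X drops in col 2, lands at row 5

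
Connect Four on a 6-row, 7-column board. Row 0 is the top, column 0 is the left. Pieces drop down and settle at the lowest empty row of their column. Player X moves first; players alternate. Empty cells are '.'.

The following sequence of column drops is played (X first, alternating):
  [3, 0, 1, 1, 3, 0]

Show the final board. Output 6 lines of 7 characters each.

Move 1: X drops in col 3, lands at row 5
Move 2: O drops in col 0, lands at row 5
Move 3: X drops in col 1, lands at row 5
Move 4: O drops in col 1, lands at row 4
Move 5: X drops in col 3, lands at row 4
Move 6: O drops in col 0, lands at row 4

Answer: .......
.......
.......
.......
OO.X...
OX.X...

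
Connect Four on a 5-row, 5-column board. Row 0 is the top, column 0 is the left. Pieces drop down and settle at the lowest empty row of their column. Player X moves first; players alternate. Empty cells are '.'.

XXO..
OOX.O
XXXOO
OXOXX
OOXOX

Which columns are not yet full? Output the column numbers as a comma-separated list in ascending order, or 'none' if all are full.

col 0: top cell = 'X' → FULL
col 1: top cell = 'X' → FULL
col 2: top cell = 'O' → FULL
col 3: top cell = '.' → open
col 4: top cell = '.' → open

Answer: 3,4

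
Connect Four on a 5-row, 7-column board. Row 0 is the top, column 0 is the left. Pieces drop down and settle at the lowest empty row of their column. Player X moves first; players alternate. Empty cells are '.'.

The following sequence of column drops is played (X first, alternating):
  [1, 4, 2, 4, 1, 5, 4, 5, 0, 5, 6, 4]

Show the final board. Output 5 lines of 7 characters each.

Answer: .......
....O..
....XO.
.X..OO.
XXX.OOX

Derivation:
Move 1: X drops in col 1, lands at row 4
Move 2: O drops in col 4, lands at row 4
Move 3: X drops in col 2, lands at row 4
Move 4: O drops in col 4, lands at row 3
Move 5: X drops in col 1, lands at row 3
Move 6: O drops in col 5, lands at row 4
Move 7: X drops in col 4, lands at row 2
Move 8: O drops in col 5, lands at row 3
Move 9: X drops in col 0, lands at row 4
Move 10: O drops in col 5, lands at row 2
Move 11: X drops in col 6, lands at row 4
Move 12: O drops in col 4, lands at row 1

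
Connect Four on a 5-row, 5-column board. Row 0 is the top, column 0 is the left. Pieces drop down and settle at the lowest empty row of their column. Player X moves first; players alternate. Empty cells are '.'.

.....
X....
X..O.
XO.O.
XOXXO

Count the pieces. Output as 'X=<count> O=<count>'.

X=6 O=5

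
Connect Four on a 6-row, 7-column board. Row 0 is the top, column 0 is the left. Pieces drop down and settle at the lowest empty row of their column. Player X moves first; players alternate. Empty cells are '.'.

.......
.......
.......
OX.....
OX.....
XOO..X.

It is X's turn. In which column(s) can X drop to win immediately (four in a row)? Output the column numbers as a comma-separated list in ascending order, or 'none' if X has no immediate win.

col 0: drop X → no win
col 1: drop X → no win
col 2: drop X → no win
col 3: drop X → no win
col 4: drop X → no win
col 5: drop X → no win
col 6: drop X → no win

Answer: none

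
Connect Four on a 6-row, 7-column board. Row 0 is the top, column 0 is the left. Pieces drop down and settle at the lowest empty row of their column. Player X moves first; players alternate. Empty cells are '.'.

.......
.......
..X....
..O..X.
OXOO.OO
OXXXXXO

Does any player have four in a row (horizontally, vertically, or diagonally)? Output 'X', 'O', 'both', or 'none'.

X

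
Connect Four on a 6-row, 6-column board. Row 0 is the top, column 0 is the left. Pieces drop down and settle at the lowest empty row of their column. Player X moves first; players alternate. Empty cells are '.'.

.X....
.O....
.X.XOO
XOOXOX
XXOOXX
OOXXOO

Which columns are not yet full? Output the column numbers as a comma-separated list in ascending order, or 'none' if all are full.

Answer: 0,2,3,4,5

Derivation:
col 0: top cell = '.' → open
col 1: top cell = 'X' → FULL
col 2: top cell = '.' → open
col 3: top cell = '.' → open
col 4: top cell = '.' → open
col 5: top cell = '.' → open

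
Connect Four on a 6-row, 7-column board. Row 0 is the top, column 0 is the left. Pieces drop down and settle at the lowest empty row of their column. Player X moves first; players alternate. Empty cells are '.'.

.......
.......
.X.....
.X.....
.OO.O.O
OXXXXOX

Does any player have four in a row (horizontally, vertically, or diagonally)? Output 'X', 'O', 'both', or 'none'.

X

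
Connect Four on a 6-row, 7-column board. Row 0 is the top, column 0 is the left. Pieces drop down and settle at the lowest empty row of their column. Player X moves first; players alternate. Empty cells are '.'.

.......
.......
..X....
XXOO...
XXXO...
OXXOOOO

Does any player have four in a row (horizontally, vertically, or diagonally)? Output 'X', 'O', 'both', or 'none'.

O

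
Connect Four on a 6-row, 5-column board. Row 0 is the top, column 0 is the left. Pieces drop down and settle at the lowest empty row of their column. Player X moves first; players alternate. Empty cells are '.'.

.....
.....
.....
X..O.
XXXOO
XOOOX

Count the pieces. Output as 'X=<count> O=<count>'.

X=6 O=6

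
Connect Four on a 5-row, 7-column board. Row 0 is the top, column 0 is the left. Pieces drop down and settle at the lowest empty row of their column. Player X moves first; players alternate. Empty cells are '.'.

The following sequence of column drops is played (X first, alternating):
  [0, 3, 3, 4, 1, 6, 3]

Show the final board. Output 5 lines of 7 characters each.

Answer: .......
.......
...X...
...X...
XX.OO.O

Derivation:
Move 1: X drops in col 0, lands at row 4
Move 2: O drops in col 3, lands at row 4
Move 3: X drops in col 3, lands at row 3
Move 4: O drops in col 4, lands at row 4
Move 5: X drops in col 1, lands at row 4
Move 6: O drops in col 6, lands at row 4
Move 7: X drops in col 3, lands at row 2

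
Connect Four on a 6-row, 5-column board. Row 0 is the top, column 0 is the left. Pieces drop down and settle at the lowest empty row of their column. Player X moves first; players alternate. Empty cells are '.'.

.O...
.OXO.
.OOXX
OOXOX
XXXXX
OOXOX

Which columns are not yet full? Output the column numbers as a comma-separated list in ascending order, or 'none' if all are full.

Answer: 0,2,3,4

Derivation:
col 0: top cell = '.' → open
col 1: top cell = 'O' → FULL
col 2: top cell = '.' → open
col 3: top cell = '.' → open
col 4: top cell = '.' → open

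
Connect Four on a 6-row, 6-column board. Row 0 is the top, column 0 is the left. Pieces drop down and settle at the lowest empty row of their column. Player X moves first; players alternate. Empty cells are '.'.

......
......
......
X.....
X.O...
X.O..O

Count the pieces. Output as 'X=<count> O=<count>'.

X=3 O=3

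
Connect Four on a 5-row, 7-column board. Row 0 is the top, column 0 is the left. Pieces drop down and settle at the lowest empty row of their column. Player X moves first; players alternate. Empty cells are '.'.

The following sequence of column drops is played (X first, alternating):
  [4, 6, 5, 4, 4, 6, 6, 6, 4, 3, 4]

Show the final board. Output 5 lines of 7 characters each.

Move 1: X drops in col 4, lands at row 4
Move 2: O drops in col 6, lands at row 4
Move 3: X drops in col 5, lands at row 4
Move 4: O drops in col 4, lands at row 3
Move 5: X drops in col 4, lands at row 2
Move 6: O drops in col 6, lands at row 3
Move 7: X drops in col 6, lands at row 2
Move 8: O drops in col 6, lands at row 1
Move 9: X drops in col 4, lands at row 1
Move 10: O drops in col 3, lands at row 4
Move 11: X drops in col 4, lands at row 0

Answer: ....X..
....X.O
....X.X
....O.O
...OXXO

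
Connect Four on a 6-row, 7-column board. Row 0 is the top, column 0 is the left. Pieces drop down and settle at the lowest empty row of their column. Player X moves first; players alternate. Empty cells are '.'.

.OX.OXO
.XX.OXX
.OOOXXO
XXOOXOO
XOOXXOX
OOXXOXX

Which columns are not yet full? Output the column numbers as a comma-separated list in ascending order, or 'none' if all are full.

col 0: top cell = '.' → open
col 1: top cell = 'O' → FULL
col 2: top cell = 'X' → FULL
col 3: top cell = '.' → open
col 4: top cell = 'O' → FULL
col 5: top cell = 'X' → FULL
col 6: top cell = 'O' → FULL

Answer: 0,3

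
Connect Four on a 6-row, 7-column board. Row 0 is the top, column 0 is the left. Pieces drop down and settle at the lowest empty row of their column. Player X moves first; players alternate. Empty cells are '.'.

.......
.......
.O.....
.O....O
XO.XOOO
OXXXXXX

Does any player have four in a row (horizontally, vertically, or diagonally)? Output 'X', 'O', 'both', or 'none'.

X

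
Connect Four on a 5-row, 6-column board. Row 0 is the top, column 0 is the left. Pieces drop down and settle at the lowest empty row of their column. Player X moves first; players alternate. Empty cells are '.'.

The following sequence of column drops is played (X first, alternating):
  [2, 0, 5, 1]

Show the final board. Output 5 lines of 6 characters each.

Answer: ......
......
......
......
OOX..X

Derivation:
Move 1: X drops in col 2, lands at row 4
Move 2: O drops in col 0, lands at row 4
Move 3: X drops in col 5, lands at row 4
Move 4: O drops in col 1, lands at row 4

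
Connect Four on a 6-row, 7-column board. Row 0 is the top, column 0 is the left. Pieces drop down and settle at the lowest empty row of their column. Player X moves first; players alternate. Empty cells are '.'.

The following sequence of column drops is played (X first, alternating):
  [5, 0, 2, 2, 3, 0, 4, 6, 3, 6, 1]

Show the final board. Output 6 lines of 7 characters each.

Move 1: X drops in col 5, lands at row 5
Move 2: O drops in col 0, lands at row 5
Move 3: X drops in col 2, lands at row 5
Move 4: O drops in col 2, lands at row 4
Move 5: X drops in col 3, lands at row 5
Move 6: O drops in col 0, lands at row 4
Move 7: X drops in col 4, lands at row 5
Move 8: O drops in col 6, lands at row 5
Move 9: X drops in col 3, lands at row 4
Move 10: O drops in col 6, lands at row 4
Move 11: X drops in col 1, lands at row 5

Answer: .......
.......
.......
.......
O.OX..O
OXXXXXO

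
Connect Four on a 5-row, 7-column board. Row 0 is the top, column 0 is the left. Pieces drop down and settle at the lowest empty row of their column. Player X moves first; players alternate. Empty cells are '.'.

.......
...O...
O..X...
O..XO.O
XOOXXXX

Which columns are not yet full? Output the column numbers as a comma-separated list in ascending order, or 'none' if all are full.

col 0: top cell = '.' → open
col 1: top cell = '.' → open
col 2: top cell = '.' → open
col 3: top cell = '.' → open
col 4: top cell = '.' → open
col 5: top cell = '.' → open
col 6: top cell = '.' → open

Answer: 0,1,2,3,4,5,6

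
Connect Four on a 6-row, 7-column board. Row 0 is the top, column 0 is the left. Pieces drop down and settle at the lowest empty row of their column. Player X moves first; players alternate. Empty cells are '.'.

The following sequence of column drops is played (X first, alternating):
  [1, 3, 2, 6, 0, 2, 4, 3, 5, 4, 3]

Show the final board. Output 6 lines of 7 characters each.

Answer: .......
.......
.......
...X...
..OOO..
XXXOXXO

Derivation:
Move 1: X drops in col 1, lands at row 5
Move 2: O drops in col 3, lands at row 5
Move 3: X drops in col 2, lands at row 5
Move 4: O drops in col 6, lands at row 5
Move 5: X drops in col 0, lands at row 5
Move 6: O drops in col 2, lands at row 4
Move 7: X drops in col 4, lands at row 5
Move 8: O drops in col 3, lands at row 4
Move 9: X drops in col 5, lands at row 5
Move 10: O drops in col 4, lands at row 4
Move 11: X drops in col 3, lands at row 3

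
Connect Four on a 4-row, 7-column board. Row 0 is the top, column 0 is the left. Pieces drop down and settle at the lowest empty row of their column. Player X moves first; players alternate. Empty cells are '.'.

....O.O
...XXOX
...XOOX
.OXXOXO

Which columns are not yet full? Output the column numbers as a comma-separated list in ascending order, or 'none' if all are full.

col 0: top cell = '.' → open
col 1: top cell = '.' → open
col 2: top cell = '.' → open
col 3: top cell = '.' → open
col 4: top cell = 'O' → FULL
col 5: top cell = '.' → open
col 6: top cell = 'O' → FULL

Answer: 0,1,2,3,5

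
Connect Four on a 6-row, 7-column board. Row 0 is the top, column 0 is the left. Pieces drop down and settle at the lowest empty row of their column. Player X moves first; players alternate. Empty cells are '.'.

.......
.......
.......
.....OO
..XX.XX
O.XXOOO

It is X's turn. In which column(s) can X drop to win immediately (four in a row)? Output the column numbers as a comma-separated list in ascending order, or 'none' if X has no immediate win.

col 0: drop X → no win
col 1: drop X → no win
col 2: drop X → no win
col 3: drop X → no win
col 4: drop X → WIN!
col 5: drop X → no win
col 6: drop X → no win

Answer: 4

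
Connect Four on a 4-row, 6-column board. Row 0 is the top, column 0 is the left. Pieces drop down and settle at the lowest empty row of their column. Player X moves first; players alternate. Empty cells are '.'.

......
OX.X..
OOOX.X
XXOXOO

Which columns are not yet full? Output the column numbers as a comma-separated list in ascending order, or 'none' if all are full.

Answer: 0,1,2,3,4,5

Derivation:
col 0: top cell = '.' → open
col 1: top cell = '.' → open
col 2: top cell = '.' → open
col 3: top cell = '.' → open
col 4: top cell = '.' → open
col 5: top cell = '.' → open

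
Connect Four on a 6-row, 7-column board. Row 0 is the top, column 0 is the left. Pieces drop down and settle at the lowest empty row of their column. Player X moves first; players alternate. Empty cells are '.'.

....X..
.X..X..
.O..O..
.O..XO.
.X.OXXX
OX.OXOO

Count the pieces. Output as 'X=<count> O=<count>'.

X=10 O=9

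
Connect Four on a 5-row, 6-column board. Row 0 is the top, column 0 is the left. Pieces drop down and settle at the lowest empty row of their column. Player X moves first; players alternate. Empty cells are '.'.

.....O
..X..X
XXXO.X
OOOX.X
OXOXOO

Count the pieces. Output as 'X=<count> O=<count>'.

X=10 O=9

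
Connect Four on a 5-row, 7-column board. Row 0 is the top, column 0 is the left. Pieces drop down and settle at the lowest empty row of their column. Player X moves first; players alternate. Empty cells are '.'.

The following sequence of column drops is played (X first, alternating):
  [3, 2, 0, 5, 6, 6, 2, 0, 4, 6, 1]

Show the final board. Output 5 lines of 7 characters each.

Move 1: X drops in col 3, lands at row 4
Move 2: O drops in col 2, lands at row 4
Move 3: X drops in col 0, lands at row 4
Move 4: O drops in col 5, lands at row 4
Move 5: X drops in col 6, lands at row 4
Move 6: O drops in col 6, lands at row 3
Move 7: X drops in col 2, lands at row 3
Move 8: O drops in col 0, lands at row 3
Move 9: X drops in col 4, lands at row 4
Move 10: O drops in col 6, lands at row 2
Move 11: X drops in col 1, lands at row 4

Answer: .......
.......
......O
O.X...O
XXOXXOX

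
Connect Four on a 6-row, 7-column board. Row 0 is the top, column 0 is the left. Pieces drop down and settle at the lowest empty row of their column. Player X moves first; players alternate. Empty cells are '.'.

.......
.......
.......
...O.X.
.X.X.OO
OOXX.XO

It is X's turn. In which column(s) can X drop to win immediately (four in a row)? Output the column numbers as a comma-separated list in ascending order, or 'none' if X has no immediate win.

col 0: drop X → no win
col 1: drop X → no win
col 2: drop X → no win
col 3: drop X → no win
col 4: drop X → WIN!
col 5: drop X → no win
col 6: drop X → no win

Answer: 4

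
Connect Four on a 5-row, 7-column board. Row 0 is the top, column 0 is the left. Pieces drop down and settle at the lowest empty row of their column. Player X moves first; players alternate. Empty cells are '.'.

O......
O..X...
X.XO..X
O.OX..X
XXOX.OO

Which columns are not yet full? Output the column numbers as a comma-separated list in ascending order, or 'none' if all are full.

col 0: top cell = 'O' → FULL
col 1: top cell = '.' → open
col 2: top cell = '.' → open
col 3: top cell = '.' → open
col 4: top cell = '.' → open
col 5: top cell = '.' → open
col 6: top cell = '.' → open

Answer: 1,2,3,4,5,6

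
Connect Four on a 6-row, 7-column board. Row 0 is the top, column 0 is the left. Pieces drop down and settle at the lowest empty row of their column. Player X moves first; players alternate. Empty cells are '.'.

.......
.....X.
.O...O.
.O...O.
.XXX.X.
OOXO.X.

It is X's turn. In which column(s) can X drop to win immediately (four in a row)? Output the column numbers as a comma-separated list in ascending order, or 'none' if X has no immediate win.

Answer: 0

Derivation:
col 0: drop X → WIN!
col 1: drop X → no win
col 2: drop X → no win
col 3: drop X → no win
col 4: drop X → no win
col 5: drop X → no win
col 6: drop X → no win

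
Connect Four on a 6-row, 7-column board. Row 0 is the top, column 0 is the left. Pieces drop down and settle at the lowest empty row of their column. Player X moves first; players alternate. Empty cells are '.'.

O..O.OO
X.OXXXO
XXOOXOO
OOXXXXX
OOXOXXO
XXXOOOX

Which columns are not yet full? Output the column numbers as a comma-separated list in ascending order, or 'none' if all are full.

col 0: top cell = 'O' → FULL
col 1: top cell = '.' → open
col 2: top cell = '.' → open
col 3: top cell = 'O' → FULL
col 4: top cell = '.' → open
col 5: top cell = 'O' → FULL
col 6: top cell = 'O' → FULL

Answer: 1,2,4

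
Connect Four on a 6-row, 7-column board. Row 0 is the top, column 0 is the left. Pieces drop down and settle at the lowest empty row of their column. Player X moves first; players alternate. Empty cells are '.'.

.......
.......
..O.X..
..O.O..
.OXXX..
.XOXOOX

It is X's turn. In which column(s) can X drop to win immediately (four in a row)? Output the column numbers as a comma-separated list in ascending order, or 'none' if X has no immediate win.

Answer: 3,5

Derivation:
col 0: drop X → no win
col 1: drop X → no win
col 2: drop X → no win
col 3: drop X → WIN!
col 4: drop X → no win
col 5: drop X → WIN!
col 6: drop X → no win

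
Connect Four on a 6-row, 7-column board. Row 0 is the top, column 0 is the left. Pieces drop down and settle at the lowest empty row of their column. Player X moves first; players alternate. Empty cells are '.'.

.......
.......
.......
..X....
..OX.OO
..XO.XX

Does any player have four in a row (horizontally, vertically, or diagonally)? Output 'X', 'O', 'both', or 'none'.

none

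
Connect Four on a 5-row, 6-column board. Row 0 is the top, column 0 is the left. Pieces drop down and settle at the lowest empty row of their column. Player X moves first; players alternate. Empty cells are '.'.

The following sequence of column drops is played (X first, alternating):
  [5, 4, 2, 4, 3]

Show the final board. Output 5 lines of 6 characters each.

Move 1: X drops in col 5, lands at row 4
Move 2: O drops in col 4, lands at row 4
Move 3: X drops in col 2, lands at row 4
Move 4: O drops in col 4, lands at row 3
Move 5: X drops in col 3, lands at row 4

Answer: ......
......
......
....O.
..XXOX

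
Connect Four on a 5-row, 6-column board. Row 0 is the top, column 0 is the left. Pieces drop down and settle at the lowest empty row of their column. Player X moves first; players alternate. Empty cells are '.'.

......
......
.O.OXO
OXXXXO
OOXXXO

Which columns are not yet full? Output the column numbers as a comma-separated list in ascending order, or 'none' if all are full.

Answer: 0,1,2,3,4,5

Derivation:
col 0: top cell = '.' → open
col 1: top cell = '.' → open
col 2: top cell = '.' → open
col 3: top cell = '.' → open
col 4: top cell = '.' → open
col 5: top cell = '.' → open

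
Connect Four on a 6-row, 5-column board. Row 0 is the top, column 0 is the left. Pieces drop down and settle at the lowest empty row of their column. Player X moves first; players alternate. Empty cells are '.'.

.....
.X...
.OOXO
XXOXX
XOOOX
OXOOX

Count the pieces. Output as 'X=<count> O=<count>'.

X=10 O=10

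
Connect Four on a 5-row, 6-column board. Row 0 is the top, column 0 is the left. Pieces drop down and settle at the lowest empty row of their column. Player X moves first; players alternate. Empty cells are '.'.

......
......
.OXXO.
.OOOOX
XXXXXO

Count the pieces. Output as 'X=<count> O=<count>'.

X=8 O=7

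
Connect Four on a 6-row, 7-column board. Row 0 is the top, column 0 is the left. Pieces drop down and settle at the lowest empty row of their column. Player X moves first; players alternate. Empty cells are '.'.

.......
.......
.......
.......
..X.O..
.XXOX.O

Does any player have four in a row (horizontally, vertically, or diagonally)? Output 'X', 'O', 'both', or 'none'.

none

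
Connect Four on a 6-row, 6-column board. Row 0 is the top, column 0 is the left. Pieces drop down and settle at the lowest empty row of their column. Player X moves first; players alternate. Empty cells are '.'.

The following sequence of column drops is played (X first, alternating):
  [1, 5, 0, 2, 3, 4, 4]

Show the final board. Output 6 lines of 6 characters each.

Move 1: X drops in col 1, lands at row 5
Move 2: O drops in col 5, lands at row 5
Move 3: X drops in col 0, lands at row 5
Move 4: O drops in col 2, lands at row 5
Move 5: X drops in col 3, lands at row 5
Move 6: O drops in col 4, lands at row 5
Move 7: X drops in col 4, lands at row 4

Answer: ......
......
......
......
....X.
XXOXOO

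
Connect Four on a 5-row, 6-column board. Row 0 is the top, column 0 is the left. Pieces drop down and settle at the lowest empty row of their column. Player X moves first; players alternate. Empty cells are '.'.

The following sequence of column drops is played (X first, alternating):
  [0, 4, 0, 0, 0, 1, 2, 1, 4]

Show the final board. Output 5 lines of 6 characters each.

Answer: ......
X.....
O.....
XO..X.
XOX.O.

Derivation:
Move 1: X drops in col 0, lands at row 4
Move 2: O drops in col 4, lands at row 4
Move 3: X drops in col 0, lands at row 3
Move 4: O drops in col 0, lands at row 2
Move 5: X drops in col 0, lands at row 1
Move 6: O drops in col 1, lands at row 4
Move 7: X drops in col 2, lands at row 4
Move 8: O drops in col 1, lands at row 3
Move 9: X drops in col 4, lands at row 3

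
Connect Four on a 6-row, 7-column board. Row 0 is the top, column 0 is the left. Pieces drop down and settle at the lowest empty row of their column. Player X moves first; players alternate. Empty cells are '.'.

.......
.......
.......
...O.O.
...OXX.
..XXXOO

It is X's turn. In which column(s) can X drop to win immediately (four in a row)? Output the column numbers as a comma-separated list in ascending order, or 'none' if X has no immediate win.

Answer: 1

Derivation:
col 0: drop X → no win
col 1: drop X → WIN!
col 2: drop X → no win
col 3: drop X → no win
col 4: drop X → no win
col 5: drop X → no win
col 6: drop X → no win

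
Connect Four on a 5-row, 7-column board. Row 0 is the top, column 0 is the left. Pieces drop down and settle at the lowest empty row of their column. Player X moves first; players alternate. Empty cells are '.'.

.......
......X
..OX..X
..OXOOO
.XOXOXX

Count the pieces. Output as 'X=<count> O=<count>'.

X=8 O=7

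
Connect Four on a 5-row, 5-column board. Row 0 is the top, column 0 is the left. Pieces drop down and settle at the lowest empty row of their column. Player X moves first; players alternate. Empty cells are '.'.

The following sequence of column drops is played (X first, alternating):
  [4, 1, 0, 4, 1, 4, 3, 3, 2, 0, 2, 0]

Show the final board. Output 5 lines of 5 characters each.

Move 1: X drops in col 4, lands at row 4
Move 2: O drops in col 1, lands at row 4
Move 3: X drops in col 0, lands at row 4
Move 4: O drops in col 4, lands at row 3
Move 5: X drops in col 1, lands at row 3
Move 6: O drops in col 4, lands at row 2
Move 7: X drops in col 3, lands at row 4
Move 8: O drops in col 3, lands at row 3
Move 9: X drops in col 2, lands at row 4
Move 10: O drops in col 0, lands at row 3
Move 11: X drops in col 2, lands at row 3
Move 12: O drops in col 0, lands at row 2

Answer: .....
.....
O...O
OXXOO
XOXXX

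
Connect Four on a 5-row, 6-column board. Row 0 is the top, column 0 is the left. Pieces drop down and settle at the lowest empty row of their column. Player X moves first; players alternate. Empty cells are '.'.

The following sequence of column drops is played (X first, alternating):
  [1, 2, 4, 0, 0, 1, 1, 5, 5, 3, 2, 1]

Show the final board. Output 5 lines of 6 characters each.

Answer: ......
.O....
.X....
XOX..X
OXOOXO

Derivation:
Move 1: X drops in col 1, lands at row 4
Move 2: O drops in col 2, lands at row 4
Move 3: X drops in col 4, lands at row 4
Move 4: O drops in col 0, lands at row 4
Move 5: X drops in col 0, lands at row 3
Move 6: O drops in col 1, lands at row 3
Move 7: X drops in col 1, lands at row 2
Move 8: O drops in col 5, lands at row 4
Move 9: X drops in col 5, lands at row 3
Move 10: O drops in col 3, lands at row 4
Move 11: X drops in col 2, lands at row 3
Move 12: O drops in col 1, lands at row 1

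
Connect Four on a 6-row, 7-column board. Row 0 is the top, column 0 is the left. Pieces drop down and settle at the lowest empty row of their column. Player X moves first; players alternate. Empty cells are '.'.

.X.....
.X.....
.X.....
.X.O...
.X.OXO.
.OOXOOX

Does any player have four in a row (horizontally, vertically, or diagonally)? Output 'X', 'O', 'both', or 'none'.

X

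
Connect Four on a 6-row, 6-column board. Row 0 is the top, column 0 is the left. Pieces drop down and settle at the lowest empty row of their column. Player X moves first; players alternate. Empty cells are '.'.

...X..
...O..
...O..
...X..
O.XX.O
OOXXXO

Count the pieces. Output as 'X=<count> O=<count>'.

X=7 O=7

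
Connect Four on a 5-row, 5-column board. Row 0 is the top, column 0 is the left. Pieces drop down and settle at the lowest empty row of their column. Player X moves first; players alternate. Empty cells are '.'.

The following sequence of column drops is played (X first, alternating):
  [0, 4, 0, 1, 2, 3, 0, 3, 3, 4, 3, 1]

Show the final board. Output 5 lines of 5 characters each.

Answer: .....
...X.
X..X.
XO.OO
XOXOO

Derivation:
Move 1: X drops in col 0, lands at row 4
Move 2: O drops in col 4, lands at row 4
Move 3: X drops in col 0, lands at row 3
Move 4: O drops in col 1, lands at row 4
Move 5: X drops in col 2, lands at row 4
Move 6: O drops in col 3, lands at row 4
Move 7: X drops in col 0, lands at row 2
Move 8: O drops in col 3, lands at row 3
Move 9: X drops in col 3, lands at row 2
Move 10: O drops in col 4, lands at row 3
Move 11: X drops in col 3, lands at row 1
Move 12: O drops in col 1, lands at row 3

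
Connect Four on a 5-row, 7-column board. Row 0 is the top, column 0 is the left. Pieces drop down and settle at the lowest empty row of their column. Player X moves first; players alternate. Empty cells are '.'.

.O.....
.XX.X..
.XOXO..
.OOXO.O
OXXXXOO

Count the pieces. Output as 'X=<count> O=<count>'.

X=10 O=10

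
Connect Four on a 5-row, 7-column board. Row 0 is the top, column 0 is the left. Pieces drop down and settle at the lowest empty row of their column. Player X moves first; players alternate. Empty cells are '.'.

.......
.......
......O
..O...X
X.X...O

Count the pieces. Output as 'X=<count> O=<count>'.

X=3 O=3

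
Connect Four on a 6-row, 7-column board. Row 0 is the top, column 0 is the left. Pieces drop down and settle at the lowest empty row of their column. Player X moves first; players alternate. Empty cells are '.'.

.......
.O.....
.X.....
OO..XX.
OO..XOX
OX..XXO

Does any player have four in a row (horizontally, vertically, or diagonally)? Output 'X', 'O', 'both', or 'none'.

none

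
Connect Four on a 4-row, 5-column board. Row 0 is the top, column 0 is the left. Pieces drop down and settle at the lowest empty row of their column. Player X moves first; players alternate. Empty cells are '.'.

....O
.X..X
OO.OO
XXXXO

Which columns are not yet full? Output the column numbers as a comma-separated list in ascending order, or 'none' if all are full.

col 0: top cell = '.' → open
col 1: top cell = '.' → open
col 2: top cell = '.' → open
col 3: top cell = '.' → open
col 4: top cell = 'O' → FULL

Answer: 0,1,2,3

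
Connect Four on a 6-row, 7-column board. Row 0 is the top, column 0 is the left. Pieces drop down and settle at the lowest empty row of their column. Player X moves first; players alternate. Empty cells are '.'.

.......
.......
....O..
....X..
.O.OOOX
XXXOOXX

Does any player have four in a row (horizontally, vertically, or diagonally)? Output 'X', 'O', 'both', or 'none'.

none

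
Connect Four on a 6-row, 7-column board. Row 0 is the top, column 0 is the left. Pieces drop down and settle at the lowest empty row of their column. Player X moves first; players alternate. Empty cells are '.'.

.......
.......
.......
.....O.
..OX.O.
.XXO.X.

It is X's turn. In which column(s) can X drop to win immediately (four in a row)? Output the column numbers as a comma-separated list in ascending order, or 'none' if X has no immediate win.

Answer: none

Derivation:
col 0: drop X → no win
col 1: drop X → no win
col 2: drop X → no win
col 3: drop X → no win
col 4: drop X → no win
col 5: drop X → no win
col 6: drop X → no win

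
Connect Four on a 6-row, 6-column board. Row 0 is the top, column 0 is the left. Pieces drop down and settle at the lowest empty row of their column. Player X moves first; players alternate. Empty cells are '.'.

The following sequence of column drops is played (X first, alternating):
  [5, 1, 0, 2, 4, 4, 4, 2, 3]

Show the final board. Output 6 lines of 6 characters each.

Answer: ......
......
......
....X.
..O.O.
XOOXXX

Derivation:
Move 1: X drops in col 5, lands at row 5
Move 2: O drops in col 1, lands at row 5
Move 3: X drops in col 0, lands at row 5
Move 4: O drops in col 2, lands at row 5
Move 5: X drops in col 4, lands at row 5
Move 6: O drops in col 4, lands at row 4
Move 7: X drops in col 4, lands at row 3
Move 8: O drops in col 2, lands at row 4
Move 9: X drops in col 3, lands at row 5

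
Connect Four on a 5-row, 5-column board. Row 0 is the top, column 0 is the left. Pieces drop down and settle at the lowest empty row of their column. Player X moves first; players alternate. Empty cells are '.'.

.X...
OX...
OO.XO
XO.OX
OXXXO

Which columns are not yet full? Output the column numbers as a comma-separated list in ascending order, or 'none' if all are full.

col 0: top cell = '.' → open
col 1: top cell = 'X' → FULL
col 2: top cell = '.' → open
col 3: top cell = '.' → open
col 4: top cell = '.' → open

Answer: 0,2,3,4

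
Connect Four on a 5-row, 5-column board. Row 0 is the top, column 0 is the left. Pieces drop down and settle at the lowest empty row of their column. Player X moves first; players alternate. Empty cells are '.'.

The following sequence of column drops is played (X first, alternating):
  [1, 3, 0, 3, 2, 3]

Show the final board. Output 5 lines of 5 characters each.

Move 1: X drops in col 1, lands at row 4
Move 2: O drops in col 3, lands at row 4
Move 3: X drops in col 0, lands at row 4
Move 4: O drops in col 3, lands at row 3
Move 5: X drops in col 2, lands at row 4
Move 6: O drops in col 3, lands at row 2

Answer: .....
.....
...O.
...O.
XXXO.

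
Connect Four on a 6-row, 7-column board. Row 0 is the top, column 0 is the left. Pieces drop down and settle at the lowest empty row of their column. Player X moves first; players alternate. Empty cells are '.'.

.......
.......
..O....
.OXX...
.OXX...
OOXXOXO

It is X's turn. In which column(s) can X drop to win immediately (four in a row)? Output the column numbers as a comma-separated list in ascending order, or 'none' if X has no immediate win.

Answer: 3

Derivation:
col 0: drop X → no win
col 1: drop X → no win
col 2: drop X → no win
col 3: drop X → WIN!
col 4: drop X → no win
col 5: drop X → no win
col 6: drop X → no win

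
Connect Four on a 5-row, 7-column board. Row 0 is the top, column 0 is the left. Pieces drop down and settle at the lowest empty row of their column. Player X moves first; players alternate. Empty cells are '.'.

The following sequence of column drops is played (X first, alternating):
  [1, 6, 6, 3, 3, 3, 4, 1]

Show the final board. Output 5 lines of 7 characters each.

Move 1: X drops in col 1, lands at row 4
Move 2: O drops in col 6, lands at row 4
Move 3: X drops in col 6, lands at row 3
Move 4: O drops in col 3, lands at row 4
Move 5: X drops in col 3, lands at row 3
Move 6: O drops in col 3, lands at row 2
Move 7: X drops in col 4, lands at row 4
Move 8: O drops in col 1, lands at row 3

Answer: .......
.......
...O...
.O.X..X
.X.OX.O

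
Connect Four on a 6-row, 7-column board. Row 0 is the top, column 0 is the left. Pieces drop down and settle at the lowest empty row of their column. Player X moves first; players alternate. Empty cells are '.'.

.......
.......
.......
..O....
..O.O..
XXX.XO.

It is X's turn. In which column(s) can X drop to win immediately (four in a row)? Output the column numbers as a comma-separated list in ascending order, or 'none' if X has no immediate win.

Answer: 3

Derivation:
col 0: drop X → no win
col 1: drop X → no win
col 2: drop X → no win
col 3: drop X → WIN!
col 4: drop X → no win
col 5: drop X → no win
col 6: drop X → no win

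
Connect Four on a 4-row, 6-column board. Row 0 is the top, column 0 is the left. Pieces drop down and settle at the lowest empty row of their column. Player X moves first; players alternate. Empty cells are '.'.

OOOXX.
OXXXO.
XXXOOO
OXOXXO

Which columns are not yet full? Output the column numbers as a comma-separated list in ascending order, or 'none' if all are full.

Answer: 5

Derivation:
col 0: top cell = 'O' → FULL
col 1: top cell = 'O' → FULL
col 2: top cell = 'O' → FULL
col 3: top cell = 'X' → FULL
col 4: top cell = 'X' → FULL
col 5: top cell = '.' → open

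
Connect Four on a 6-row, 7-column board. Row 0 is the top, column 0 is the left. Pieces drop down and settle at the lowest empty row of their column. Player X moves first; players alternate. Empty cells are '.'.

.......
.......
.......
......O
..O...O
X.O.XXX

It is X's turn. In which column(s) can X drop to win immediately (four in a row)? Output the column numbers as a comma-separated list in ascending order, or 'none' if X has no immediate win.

Answer: 3

Derivation:
col 0: drop X → no win
col 1: drop X → no win
col 2: drop X → no win
col 3: drop X → WIN!
col 4: drop X → no win
col 5: drop X → no win
col 6: drop X → no win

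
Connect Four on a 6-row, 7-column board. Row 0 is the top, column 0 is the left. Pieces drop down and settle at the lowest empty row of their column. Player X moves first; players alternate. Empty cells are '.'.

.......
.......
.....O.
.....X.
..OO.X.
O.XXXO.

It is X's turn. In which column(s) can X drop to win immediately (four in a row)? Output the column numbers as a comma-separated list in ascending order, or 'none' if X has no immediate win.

Answer: 1

Derivation:
col 0: drop X → no win
col 1: drop X → WIN!
col 2: drop X → no win
col 3: drop X → no win
col 4: drop X → no win
col 5: drop X → no win
col 6: drop X → no win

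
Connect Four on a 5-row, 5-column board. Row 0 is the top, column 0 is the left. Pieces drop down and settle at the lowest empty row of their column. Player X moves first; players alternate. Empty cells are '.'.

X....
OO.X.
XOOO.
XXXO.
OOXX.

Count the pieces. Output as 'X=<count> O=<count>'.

X=8 O=8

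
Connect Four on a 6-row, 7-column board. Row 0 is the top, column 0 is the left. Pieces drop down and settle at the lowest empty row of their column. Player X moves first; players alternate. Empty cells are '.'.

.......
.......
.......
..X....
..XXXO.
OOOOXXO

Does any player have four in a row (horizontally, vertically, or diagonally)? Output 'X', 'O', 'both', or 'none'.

O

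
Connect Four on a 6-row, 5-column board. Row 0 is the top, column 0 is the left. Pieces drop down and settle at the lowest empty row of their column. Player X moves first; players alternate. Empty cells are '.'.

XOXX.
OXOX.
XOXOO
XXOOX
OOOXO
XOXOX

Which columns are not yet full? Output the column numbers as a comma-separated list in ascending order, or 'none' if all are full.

Answer: 4

Derivation:
col 0: top cell = 'X' → FULL
col 1: top cell = 'O' → FULL
col 2: top cell = 'X' → FULL
col 3: top cell = 'X' → FULL
col 4: top cell = '.' → open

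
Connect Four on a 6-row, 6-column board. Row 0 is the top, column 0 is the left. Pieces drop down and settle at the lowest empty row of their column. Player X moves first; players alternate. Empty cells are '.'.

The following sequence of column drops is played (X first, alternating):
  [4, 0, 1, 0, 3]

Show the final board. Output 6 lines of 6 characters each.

Answer: ......
......
......
......
O.....
OX.XX.

Derivation:
Move 1: X drops in col 4, lands at row 5
Move 2: O drops in col 0, lands at row 5
Move 3: X drops in col 1, lands at row 5
Move 4: O drops in col 0, lands at row 4
Move 5: X drops in col 3, lands at row 5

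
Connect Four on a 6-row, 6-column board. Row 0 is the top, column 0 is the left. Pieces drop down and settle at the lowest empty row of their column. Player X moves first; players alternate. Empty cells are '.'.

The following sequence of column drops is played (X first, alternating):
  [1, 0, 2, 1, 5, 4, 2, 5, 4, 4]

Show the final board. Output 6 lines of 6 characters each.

Answer: ......
......
......
....O.
.OX.XO
OXX.OX

Derivation:
Move 1: X drops in col 1, lands at row 5
Move 2: O drops in col 0, lands at row 5
Move 3: X drops in col 2, lands at row 5
Move 4: O drops in col 1, lands at row 4
Move 5: X drops in col 5, lands at row 5
Move 6: O drops in col 4, lands at row 5
Move 7: X drops in col 2, lands at row 4
Move 8: O drops in col 5, lands at row 4
Move 9: X drops in col 4, lands at row 4
Move 10: O drops in col 4, lands at row 3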